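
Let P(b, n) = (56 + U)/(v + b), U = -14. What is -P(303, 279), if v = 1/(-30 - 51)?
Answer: -243/1753 ≈ -0.13862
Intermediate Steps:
v = -1/81 (v = 1/(-81) = -1/81 ≈ -0.012346)
P(b, n) = 42/(-1/81 + b) (P(b, n) = (56 - 14)/(-1/81 + b) = 42/(-1/81 + b))
-P(303, 279) = -3402/(-1 + 81*303) = -3402/(-1 + 24543) = -3402/24542 = -1*243/1753 = -243/1753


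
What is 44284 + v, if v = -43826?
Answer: 458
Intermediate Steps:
44284 + v = 44284 - 43826 = 458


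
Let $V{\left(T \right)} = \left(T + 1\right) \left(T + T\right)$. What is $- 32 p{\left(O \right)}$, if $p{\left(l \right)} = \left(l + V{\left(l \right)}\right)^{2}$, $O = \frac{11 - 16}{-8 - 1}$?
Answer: $- \frac{1095200}{6561} \approx -166.93$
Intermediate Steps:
$O = \frac{5}{9}$ ($O = - \frac{5}{-9} = \left(-5\right) \left(- \frac{1}{9}\right) = \frac{5}{9} \approx 0.55556$)
$V{\left(T \right)} = 2 T \left(1 + T\right)$ ($V{\left(T \right)} = \left(1 + T\right) 2 T = 2 T \left(1 + T\right)$)
$p{\left(l \right)} = \left(l + 2 l \left(1 + l\right)\right)^{2}$
$- 32 p{\left(O \right)} = - 32 \left(\frac{5}{9}\right)^{2} \left(3 + 2 \cdot \frac{5}{9}\right)^{2} = - 32 \frac{25 \left(3 + \frac{10}{9}\right)^{2}}{81} = - 32 \frac{25 \left(\frac{37}{9}\right)^{2}}{81} = - 32 \cdot \frac{25}{81} \cdot \frac{1369}{81} = \left(-32\right) \frac{34225}{6561} = - \frac{1095200}{6561}$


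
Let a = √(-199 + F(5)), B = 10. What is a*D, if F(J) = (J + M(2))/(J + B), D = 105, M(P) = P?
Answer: 7*I*√44670 ≈ 1479.5*I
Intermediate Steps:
F(J) = (2 + J)/(10 + J) (F(J) = (J + 2)/(J + 10) = (2 + J)/(10 + J))
a = I*√44670/15 (a = √(-199 + (2 + 5)/(10 + 5)) = √(-199 + 7/15) = √(-2978/15) = I*√44670/15 ≈ 14.09*I)
a*D = (I*√44670/15)*105 = 7*I*√44670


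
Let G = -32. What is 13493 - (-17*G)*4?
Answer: 11317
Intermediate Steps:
13493 - (-17*G)*4 = 13493 - (-17*(-32))*4 = 13493 - 544*4 = 13493 - 1*2176 = 13493 - 2176 = 11317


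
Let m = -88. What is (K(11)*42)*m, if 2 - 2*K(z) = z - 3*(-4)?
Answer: 38808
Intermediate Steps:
K(z) = -5 - z/2 (K(z) = 1 - (z - 3*(-4))/2 = 1 - (z + 12)/2 = 1 - (12 + z)/2 = 1 + (-6 - z/2) = -5 - z/2)
(K(11)*42)*m = ((-5 - ½*11)*42)*(-88) = ((-5 - 11/2)*42)*(-88) = -21/2*42*(-88) = -441*(-88) = 38808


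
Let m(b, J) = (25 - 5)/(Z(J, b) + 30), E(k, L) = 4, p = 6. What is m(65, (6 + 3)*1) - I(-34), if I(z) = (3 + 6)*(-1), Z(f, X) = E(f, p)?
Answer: 163/17 ≈ 9.5882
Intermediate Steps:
Z(f, X) = 4
I(z) = -9 (I(z) = 9*(-1) = -9)
m(b, J) = 10/17 (m(b, J) = (25 - 5)/(4 + 30) = 20/34 = 20*(1/34) = 10/17)
m(65, (6 + 3)*1) - I(-34) = 10/17 - 1*(-9) = 10/17 + 9 = 163/17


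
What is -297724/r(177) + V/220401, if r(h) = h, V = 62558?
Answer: -21869198186/13003659 ≈ -1681.8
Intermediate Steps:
-297724/r(177) + V/220401 = -297724/177 + 62558/220401 = -21869198186/13003659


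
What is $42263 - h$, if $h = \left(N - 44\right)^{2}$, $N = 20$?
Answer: $41687$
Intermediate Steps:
$h = 576$ ($h = \left(20 - 44\right)^{2} = \left(-24\right)^{2} = 576$)
$42263 - h = 42263 - 576 = 41687$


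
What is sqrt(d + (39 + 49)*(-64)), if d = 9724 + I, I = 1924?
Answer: 8*sqrt(94) ≈ 77.563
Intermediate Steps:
d = 11648 (d = 9724 + 1924 = 11648)
sqrt(d + (39 + 49)*(-64)) = sqrt(11648 + (39 + 49)*(-64)) = sqrt(11648 + 88*(-64)) = sqrt(11648 - 5632) = sqrt(6016) = 8*sqrt(94)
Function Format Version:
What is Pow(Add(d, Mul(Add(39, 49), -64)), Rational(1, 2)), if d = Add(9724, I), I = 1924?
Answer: Mul(8, Pow(94, Rational(1, 2))) ≈ 77.563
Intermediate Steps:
d = 11648 (d = Add(9724, 1924) = 11648)
Pow(Add(d, Mul(Add(39, 49), -64)), Rational(1, 2)) = Pow(Add(11648, Mul(Add(39, 49), -64)), Rational(1, 2)) = Pow(Add(11648, Mul(88, -64)), Rational(1, 2)) = Pow(Add(11648, -5632), Rational(1, 2)) = Pow(6016, Rational(1, 2)) = Mul(8, Pow(94, Rational(1, 2)))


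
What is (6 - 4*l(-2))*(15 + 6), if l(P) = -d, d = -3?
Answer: -126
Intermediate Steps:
l(P) = 3 (l(P) = -1*(-3) = 3)
(6 - 4*l(-2))*(15 + 6) = (6 - 4*3)*(15 + 6) = (6 - 12)*21 = -6*21 = -126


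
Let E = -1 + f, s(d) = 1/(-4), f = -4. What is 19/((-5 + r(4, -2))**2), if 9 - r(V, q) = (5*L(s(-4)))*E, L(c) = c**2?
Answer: 4864/7921 ≈ 0.61406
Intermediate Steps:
s(d) = -1/4
E = -5 (E = -1 - 4 = -5)
r(V, q) = 169/16 (r(V, q) = 9 - 5*(-1/4)**2*(-5) = 9 - 5*(1/16)*(-5) = 9 - 5*(-5)/16 = 9 - 1*(-25/16) = 9 + 25/16 = 169/16)
19/((-5 + r(4, -2))**2) = 19/((-5 + 169/16)**2) = 19/((89/16)**2) = 19/(7921/256) = 19*(256/7921) = 4864/7921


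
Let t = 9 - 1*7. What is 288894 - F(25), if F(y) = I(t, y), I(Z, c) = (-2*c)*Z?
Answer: 288994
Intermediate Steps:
t = 2 (t = 9 - 7 = 2)
I(Z, c) = -2*Z*c
F(y) = -4*y (F(y) = -2*2*y = -4*y)
288894 - F(25) = 288894 - (-4)*25 = 288894 - 1*(-100) = 288894 + 100 = 288994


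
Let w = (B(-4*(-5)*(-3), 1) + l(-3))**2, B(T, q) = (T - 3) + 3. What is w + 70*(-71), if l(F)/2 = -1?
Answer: -1126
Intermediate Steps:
l(F) = -2 (l(F) = 2*(-1) = -2)
B(T, q) = T (B(T, q) = (-3 + T) + 3 = T)
w = 3844 (w = (-4*(-5)*(-3) - 2)**2 = (20*(-3) - 2)**2 = (-60 - 2)**2 = (-62)**2 = 3844)
w + 70*(-71) = 3844 + 70*(-71) = 3844 - 4970 = -1126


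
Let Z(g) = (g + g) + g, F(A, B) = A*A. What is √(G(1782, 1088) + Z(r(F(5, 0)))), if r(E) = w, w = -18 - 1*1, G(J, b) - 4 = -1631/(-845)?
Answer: I*√215770/65 ≈ 7.1463*I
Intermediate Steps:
G(J, b) = 5011/845 (G(J, b) = 4 - 1631/(-845) = 4 - 1631*(-1/845) = 4 + 1631/845 = 5011/845)
F(A, B) = A²
w = -19 (w = -18 - 1 = -19)
r(E) = -19
Z(g) = 3*g (Z(g) = 2*g + g = 3*g)
√(G(1782, 1088) + Z(r(F(5, 0)))) = √(5011/845 + 3*(-19)) = √(5011/845 - 57) = √(-43154/845) = I*√215770/65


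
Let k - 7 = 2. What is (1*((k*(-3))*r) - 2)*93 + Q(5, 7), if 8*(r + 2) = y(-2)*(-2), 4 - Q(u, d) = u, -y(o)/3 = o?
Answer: 17203/2 ≈ 8601.5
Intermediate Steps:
k = 9 (k = 7 + 2 = 9)
y(o) = -3*o
Q(u, d) = 4 - u
r = -7/2 (r = -2 + (-3*(-2)*(-2))/8 = -2 + (6*(-2))/8 = -2 + (⅛)*(-12) = -2 - 3/2 = -7/2 ≈ -3.5000)
(1*((k*(-3))*r) - 2)*93 + Q(5, 7) = (1*((9*(-3))*(-7/2)) - 2)*93 + (4 - 1*5) = (1*(-27*(-7/2)) - 2)*93 + (4 - 5) = (1*(189/2) - 2)*93 - 1 = (189/2 - 2)*93 - 1 = (185/2)*93 - 1 = 17205/2 - 1 = 17203/2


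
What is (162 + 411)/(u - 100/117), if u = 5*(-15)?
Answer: -67041/8875 ≈ -7.5539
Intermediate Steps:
u = -75
(162 + 411)/(u - 100/117) = (162 + 411)/(-75 - 100/117) = 573/(-75 - 100*1/117) = 573/(-75 - 100/117) = 573/(-8875/117) = 573*(-117/8875) = -67041/8875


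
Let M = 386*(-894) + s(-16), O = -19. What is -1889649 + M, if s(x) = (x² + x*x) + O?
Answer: -2234240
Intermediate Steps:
s(x) = -19 + 2*x² (s(x) = (x² + x*x) - 19 = (x² + x²) - 19 = 2*x² - 19 = -19 + 2*x²)
M = -344591 (M = 386*(-894) + (-19 + 2*(-16)²) = -345084 + (-19 + 2*256) = -345084 + (-19 + 512) = -345084 + 493 = -344591)
-1889649 + M = -1889649 - 344591 = -2234240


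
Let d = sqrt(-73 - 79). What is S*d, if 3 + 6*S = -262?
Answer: -265*I*sqrt(38)/3 ≈ -544.52*I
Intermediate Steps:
S = -265/6 (S = -1/2 + (1/6)*(-262) = -1/2 - 131/3 = -265/6 ≈ -44.167)
d = 2*I*sqrt(38) (d = sqrt(-152) = 2*I*sqrt(38) ≈ 12.329*I)
S*d = -265*I*sqrt(38)/3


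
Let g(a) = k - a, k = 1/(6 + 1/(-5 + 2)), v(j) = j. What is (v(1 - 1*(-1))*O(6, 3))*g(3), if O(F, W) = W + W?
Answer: -576/17 ≈ -33.882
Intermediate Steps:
O(F, W) = 2*W
k = 3/17 (k = 1/(6 + 1/(-3)) = 1/(6 - ⅓) = 1/(17/3) = 3/17 ≈ 0.17647)
g(a) = 3/17 - a
(v(1 - 1*(-1))*O(6, 3))*g(3) = ((1 - 1*(-1))*(2*3))*(3/17 - 1*3) = ((1 + 1)*6)*(3/17 - 3) = (2*6)*(-48/17) = 12*(-48/17) = -576/17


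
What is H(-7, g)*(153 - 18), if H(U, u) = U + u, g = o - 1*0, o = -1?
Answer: -1080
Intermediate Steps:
g = -1 (g = -1 - 1*0 = -1 + 0 = -1)
H(-7, g)*(153 - 18) = (-7 - 1)*(153 - 18) = -8*135 = -1080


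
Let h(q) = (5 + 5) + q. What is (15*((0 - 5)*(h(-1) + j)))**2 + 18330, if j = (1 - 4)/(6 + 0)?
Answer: 1698945/4 ≈ 4.2474e+5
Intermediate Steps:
h(q) = 10 + q
j = -1/2 (j = -3/6 = -3*1/6 = -1/2 ≈ -0.50000)
(15*((0 - 5)*(h(-1) + j)))**2 + 18330 = (15*((0 - 5)*((10 - 1) - 1/2)))**2 + 18330 = (15*(-5*(9 - 1/2)))**2 + 18330 = (15*(-5*17/2))**2 + 18330 = (15*(-85/2))**2 + 18330 = (-1275/2)**2 + 18330 = 1625625/4 + 18330 = 1698945/4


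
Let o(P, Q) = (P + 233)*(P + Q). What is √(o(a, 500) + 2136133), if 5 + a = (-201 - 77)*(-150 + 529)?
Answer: √11027223311 ≈ 1.0501e+5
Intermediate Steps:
a = -105367 (a = -5 + (-201 - 77)*(-150 + 529) = -5 - 278*379 = -5 - 105362 = -105367)
o(P, Q) = (233 + P)*(P + Q)
√(o(a, 500) + 2136133) = √(((-105367)² + 233*(-105367) + 233*500 - 105367*500) + 2136133) = √((11102204689 - 24550511 + 116500 - 52683500) + 2136133) = √(11025087178 + 2136133) = √11027223311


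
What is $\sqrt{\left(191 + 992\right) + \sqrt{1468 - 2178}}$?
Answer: $\sqrt{1183 + i \sqrt{710}} \approx 34.397 + 0.3873 i$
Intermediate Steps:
$\sqrt{\left(191 + 992\right) + \sqrt{1468 - 2178}} = \sqrt{1183 + \sqrt{-710}} = \sqrt{1183 + i \sqrt{710}}$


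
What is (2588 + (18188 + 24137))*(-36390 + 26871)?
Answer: -427526847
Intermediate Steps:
(2588 + (18188 + 24137))*(-36390 + 26871) = (2588 + 42325)*(-9519) = 44913*(-9519) = -427526847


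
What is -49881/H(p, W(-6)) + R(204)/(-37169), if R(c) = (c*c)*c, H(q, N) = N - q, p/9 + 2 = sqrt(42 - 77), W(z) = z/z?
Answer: -62359477035/118792124 - 448929*I*sqrt(35)/3196 ≈ -524.95 - 831.01*I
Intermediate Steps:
W(z) = 1
p = -18 + 9*I*sqrt(35) (p = -18 + 9*sqrt(42 - 77) = -18 + 9*sqrt(-35) = -18 + 9*(I*sqrt(35)) = -18 + 9*I*sqrt(35) ≈ -18.0 + 53.245*I)
R(c) = c**3 (R(c) = c**2*c = c**3)
-49881/H(p, W(-6)) + R(204)/(-37169) = -49881/(1 - (-18 + 9*I*sqrt(35))) + 204**3/(-37169) = -49881/(1 + (18 - 9*I*sqrt(35))) + 8489664*(-1/37169) = -49881/(19 - 9*I*sqrt(35)) - 8489664/37169 = -8489664/37169 - 49881/(19 - 9*I*sqrt(35))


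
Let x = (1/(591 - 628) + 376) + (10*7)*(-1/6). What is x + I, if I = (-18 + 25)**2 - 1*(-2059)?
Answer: 274426/111 ≈ 2472.3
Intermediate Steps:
I = 2108 (I = 7**2 + 2059 = 49 + 2059 = 2108)
x = 40438/111 (x = (1/(-37) + 376) + 70*(-1*1/6) = (-1/37 + 376) + 70*(-1/6) = 13911/37 - 35/3 = 40438/111 ≈ 364.31)
x + I = 40438/111 + 2108 = 274426/111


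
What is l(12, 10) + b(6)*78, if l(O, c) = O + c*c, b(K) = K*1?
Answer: 580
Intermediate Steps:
b(K) = K
l(O, c) = O + c²
l(12, 10) + b(6)*78 = (12 + 10²) + 6*78 = (12 + 100) + 468 = 112 + 468 = 580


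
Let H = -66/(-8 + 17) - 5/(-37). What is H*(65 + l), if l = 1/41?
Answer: -2130134/4551 ≈ -468.06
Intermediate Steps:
l = 1/41 ≈ 0.024390
H = -799/111 (H = -66/9 - 5*(-1/37) = -66*⅑ + 5/37 = -22/3 + 5/37 = -799/111 ≈ -7.1982)
H*(65 + l) = -799*(65 + 1/41)/111 = -799/111*2666/41 = -2130134/4551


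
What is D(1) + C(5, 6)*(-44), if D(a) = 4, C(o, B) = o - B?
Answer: 48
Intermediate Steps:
D(1) + C(5, 6)*(-44) = 4 + (5 - 1*6)*(-44) = 4 + (5 - 6)*(-44) = 4 - 1*(-44) = 4 + 44 = 48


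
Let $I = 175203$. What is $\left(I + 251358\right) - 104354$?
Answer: $322207$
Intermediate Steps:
$\left(I + 251358\right) - 104354 = \left(175203 + 251358\right) - 104354 = 426561 - 104354 = 322207$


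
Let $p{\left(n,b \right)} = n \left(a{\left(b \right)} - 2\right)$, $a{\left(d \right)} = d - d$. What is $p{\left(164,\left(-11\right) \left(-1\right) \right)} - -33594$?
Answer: $33266$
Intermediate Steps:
$a{\left(d \right)} = 0$
$p{\left(n,b \right)} = - 2 n$ ($p{\left(n,b \right)} = n \left(0 - 2\right) = n \left(-2\right) = - 2 n$)
$p{\left(164,\left(-11\right) \left(-1\right) \right)} - -33594 = \left(-2\right) 164 - -33594 = -328 + 33594 = 33266$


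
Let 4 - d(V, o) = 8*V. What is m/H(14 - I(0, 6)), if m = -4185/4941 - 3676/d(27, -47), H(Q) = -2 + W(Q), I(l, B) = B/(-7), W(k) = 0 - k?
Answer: -559867/572241 ≈ -0.97838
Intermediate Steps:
W(k) = -k
d(V, o) = 4 - 8*V
I(l, B) = -B/7 (I(l, B) = B*(-⅐) = -B/7)
H(Q) = -2 - Q
m = 159962/9699 (m = -4185/4941 - 3676/(4 - 8*27) = -4185*1/4941 - 3676/(4 - 216) = -155/183 - 3676/(-212) = -155/183 - 3676*(-1/212) = -155/183 + 919/53 = 159962/9699 ≈ 16.493)
m/H(14 - I(0, 6)) = 159962/(9699*(-2 - (14 - (-1)*6/7))) = 159962/(9699*(-2 - (14 - 1*(-6/7)))) = 159962/(9699*(-2 - (14 + 6/7))) = 159962/(9699*(-2 - 1*104/7)) = 159962/(9699*(-2 - 104/7)) = 159962/(9699*(-118/7)) = (159962/9699)*(-7/118) = -559867/572241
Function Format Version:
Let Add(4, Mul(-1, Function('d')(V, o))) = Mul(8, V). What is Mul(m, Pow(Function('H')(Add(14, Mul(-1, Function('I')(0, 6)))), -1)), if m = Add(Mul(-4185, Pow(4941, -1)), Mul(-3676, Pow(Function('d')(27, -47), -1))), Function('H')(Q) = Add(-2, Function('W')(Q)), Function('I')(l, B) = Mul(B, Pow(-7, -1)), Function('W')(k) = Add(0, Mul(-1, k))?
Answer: Rational(-559867, 572241) ≈ -0.97838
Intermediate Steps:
Function('W')(k) = Mul(-1, k)
Function('d')(V, o) = Add(4, Mul(-8, V)) (Function('d')(V, o) = Add(4, Mul(-1, Mul(8, V))) = Add(4, Mul(-8, V)))
Function('I')(l, B) = Mul(Rational(-1, 7), B) (Function('I')(l, B) = Mul(B, Rational(-1, 7)) = Mul(Rational(-1, 7), B))
Function('H')(Q) = Add(-2, Mul(-1, Q))
m = Rational(159962, 9699) (m = Add(Mul(-4185, Pow(4941, -1)), Mul(-3676, Pow(Add(4, Mul(-8, 27)), -1))) = Add(Mul(-4185, Rational(1, 4941)), Mul(-3676, Pow(Add(4, -216), -1))) = Add(Rational(-155, 183), Mul(-3676, Pow(-212, -1))) = Add(Rational(-155, 183), Mul(-3676, Rational(-1, 212))) = Add(Rational(-155, 183), Rational(919, 53)) = Rational(159962, 9699) ≈ 16.493)
Mul(m, Pow(Function('H')(Add(14, Mul(-1, Function('I')(0, 6)))), -1)) = Mul(Rational(159962, 9699), Pow(Add(-2, Mul(-1, Add(14, Mul(-1, Mul(Rational(-1, 7), 6))))), -1)) = Mul(Rational(159962, 9699), Pow(Add(-2, Mul(-1, Add(14, Mul(-1, Rational(-6, 7))))), -1)) = Mul(Rational(159962, 9699), Pow(Add(-2, Mul(-1, Add(14, Rational(6, 7)))), -1)) = Mul(Rational(159962, 9699), Pow(Add(-2, Mul(-1, Rational(104, 7))), -1)) = Mul(Rational(159962, 9699), Pow(Add(-2, Rational(-104, 7)), -1)) = Mul(Rational(159962, 9699), Pow(Rational(-118, 7), -1)) = Mul(Rational(159962, 9699), Rational(-7, 118)) = Rational(-559867, 572241)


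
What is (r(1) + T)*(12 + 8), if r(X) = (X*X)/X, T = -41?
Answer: -800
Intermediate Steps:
r(X) = X (r(X) = X**2/X = X)
(r(1) + T)*(12 + 8) = (1 - 41)*(12 + 8) = -40*20 = -800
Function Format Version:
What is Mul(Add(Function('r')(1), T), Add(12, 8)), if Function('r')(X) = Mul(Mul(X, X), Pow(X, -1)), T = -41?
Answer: -800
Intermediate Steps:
Function('r')(X) = X (Function('r')(X) = Mul(Pow(X, 2), Pow(X, -1)) = X)
Mul(Add(Function('r')(1), T), Add(12, 8)) = Mul(Add(1, -41), Add(12, 8)) = Mul(-40, 20) = -800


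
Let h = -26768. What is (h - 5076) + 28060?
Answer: -3784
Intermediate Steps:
(h - 5076) + 28060 = (-26768 - 5076) + 28060 = -31844 + 28060 = -3784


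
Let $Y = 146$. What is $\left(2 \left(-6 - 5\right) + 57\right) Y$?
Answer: $5110$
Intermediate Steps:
$\left(2 \left(-6 - 5\right) + 57\right) Y = \left(2 \left(-6 - 5\right) + 57\right) 146 = \left(2 \left(-11\right) + 57\right) 146 = \left(-22 + 57\right) 146 = 35 \cdot 146 = 5110$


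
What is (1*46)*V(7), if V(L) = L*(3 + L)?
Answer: 3220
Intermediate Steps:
(1*46)*V(7) = (1*46)*(7*(3 + 7)) = 46*(7*10) = 46*70 = 3220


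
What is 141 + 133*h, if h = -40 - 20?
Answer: -7839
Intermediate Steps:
h = -60
141 + 133*h = 141 + 133*(-60) = 141 - 7980 = -7839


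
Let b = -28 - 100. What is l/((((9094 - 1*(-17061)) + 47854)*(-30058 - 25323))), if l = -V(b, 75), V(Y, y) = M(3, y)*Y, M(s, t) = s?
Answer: -384/4098692429 ≈ -9.3688e-8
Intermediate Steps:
b = -128
V(Y, y) = 3*Y
l = 384 (l = -3*(-128) = -1*(-384) = 384)
l/((((9094 - 1*(-17061)) + 47854)*(-30058 - 25323))) = 384/((((9094 - 1*(-17061)) + 47854)*(-30058 - 25323))) = 384/((((9094 + 17061) + 47854)*(-55381))) = 384/(((26155 + 47854)*(-55381))) = 384/((74009*(-55381))) = 384/(-4098692429) = 384*(-1/4098692429) = -384/4098692429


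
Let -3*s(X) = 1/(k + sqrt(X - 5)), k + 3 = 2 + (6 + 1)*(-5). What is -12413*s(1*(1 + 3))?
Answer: -148956/1297 - 12413*I/3891 ≈ -114.85 - 3.1902*I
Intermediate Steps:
k = -36 (k = -3 + (2 + (6 + 1)*(-5)) = -3 + (2 + 7*(-5)) = -3 + (2 - 35) = -3 - 33 = -36)
s(X) = -1/(3*(-36 + sqrt(-5 + X))) (s(X) = -1/(3*(-36 + sqrt(X - 5))) = -1/(3*(-36 + sqrt(-5 + X))))
-12413*s(1*(1 + 3)) = -(-12413)/(-108 + 3*sqrt(-5 + 1*(1 + 3))) = -(-12413)/(-108 + 3*sqrt(-5 + 1*4)) = -(-12413)/(-108 + 3*sqrt(-5 + 4)) = -(-12413)/(-108 + 3*sqrt(-1)) = -(-12413)/(-108 + 3*I) = -(-12413)*(-108 - 3*I)/11673 = 12413*(-108 - 3*I)/11673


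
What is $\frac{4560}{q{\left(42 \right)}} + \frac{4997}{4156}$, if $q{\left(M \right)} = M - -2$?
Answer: $\frac{4792807}{45716} \approx 104.84$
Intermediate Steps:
$q{\left(M \right)} = 2 + M$ ($q{\left(M \right)} = M + 2 = 2 + M$)
$\frac{4560}{q{\left(42 \right)}} + \frac{4997}{4156} = \frac{4560}{2 + 42} + \frac{4997}{4156} = \frac{4560}{44} + 4997 \cdot \frac{1}{4156} = 4560 \cdot \frac{1}{44} + \frac{4997}{4156} = \frac{1140}{11} + \frac{4997}{4156} = \frac{4792807}{45716}$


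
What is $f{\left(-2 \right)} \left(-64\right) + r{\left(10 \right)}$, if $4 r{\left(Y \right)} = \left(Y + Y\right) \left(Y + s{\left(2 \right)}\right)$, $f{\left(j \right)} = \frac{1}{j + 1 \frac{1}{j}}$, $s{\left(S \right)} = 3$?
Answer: $\frac{453}{5} \approx 90.6$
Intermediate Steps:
$f{\left(j \right)} = \frac{1}{j + \frac{1}{j}}$
$r{\left(Y \right)} = \frac{Y \left(3 + Y\right)}{2}$ ($r{\left(Y \right)} = \frac{\left(Y + Y\right) \left(Y + 3\right)}{4} = \frac{2 Y \left(3 + Y\right)}{4} = \frac{Y \left(3 + Y\right)}{2}$)
$f{\left(-2 \right)} \left(-64\right) + r{\left(10 \right)} = - \frac{2}{1 + \left(-2\right)^{2}} \left(-64\right) + \frac{1}{2} \cdot 10 \left(3 + 10\right) = - \frac{2}{1 + 4} \left(-64\right) + \frac{1}{2} \cdot 10 \cdot 13 = - \frac{2}{5} \left(-64\right) + 65 = \left(-2\right) \frac{1}{5} \left(-64\right) + 65 = \left(- \frac{2}{5}\right) \left(-64\right) + 65 = \frac{128}{5} + 65 = \frac{453}{5}$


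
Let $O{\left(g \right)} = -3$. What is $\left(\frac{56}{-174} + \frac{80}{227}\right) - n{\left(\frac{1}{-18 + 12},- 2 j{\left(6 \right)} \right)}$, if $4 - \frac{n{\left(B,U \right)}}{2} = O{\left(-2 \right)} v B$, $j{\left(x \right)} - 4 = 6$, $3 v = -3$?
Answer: $- \frac{177137}{19749} \approx -8.9694$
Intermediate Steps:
$v = -1$ ($v = \frac{1}{3} \left(-3\right) = -1$)
$j{\left(x \right)} = 10$ ($j{\left(x \right)} = 4 + 6 = 10$)
$n{\left(B,U \right)} = 8 - 6 B$ ($n{\left(B,U \right)} = 8 - 2 \left(-3\right) \left(-1\right) B = 8 - 2 \cdot 3 B = 8 - 6 B$)
$\left(\frac{56}{-174} + \frac{80}{227}\right) - n{\left(\frac{1}{-18 + 12},- 2 j{\left(6 \right)} \right)} = \left(\frac{56}{-174} + \frac{80}{227}\right) - \left(8 - \frac{6}{-18 + 12}\right) = \left(56 \left(- \frac{1}{174}\right) + 80 \cdot \frac{1}{227}\right) - \left(8 - \frac{6}{-6}\right) = \left(- \frac{28}{87} + \frac{80}{227}\right) - \left(8 - -1\right) = \frac{604}{19749} - \left(8 + 1\right) = \frac{604}{19749} - 9 = - \frac{177137}{19749}$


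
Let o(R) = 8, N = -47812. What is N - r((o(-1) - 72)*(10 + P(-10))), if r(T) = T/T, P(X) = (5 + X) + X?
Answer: -47813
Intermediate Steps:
P(X) = 5 + 2*X
r(T) = 1
N - r((o(-1) - 72)*(10 + P(-10))) = -47812 - 1*1 = -47812 - 1 = -47813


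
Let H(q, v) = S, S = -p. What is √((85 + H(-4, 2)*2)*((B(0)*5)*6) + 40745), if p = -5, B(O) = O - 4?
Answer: √29345 ≈ 171.30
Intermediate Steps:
B(O) = -4 + O
S = 5 (S = -1*(-5) = 5)
H(q, v) = 5
√((85 + H(-4, 2)*2)*((B(0)*5)*6) + 40745) = √((85 + 5*2)*(((-4 + 0)*5)*6) + 40745) = √((85 + 10)*(-4*5*6) + 40745) = √(95*(-20*6) + 40745) = √(95*(-120) + 40745) = √(-11400 + 40745) = √29345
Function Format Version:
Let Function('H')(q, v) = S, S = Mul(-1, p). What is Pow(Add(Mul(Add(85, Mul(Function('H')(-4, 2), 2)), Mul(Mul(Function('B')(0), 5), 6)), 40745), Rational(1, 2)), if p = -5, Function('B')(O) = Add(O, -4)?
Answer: Pow(29345, Rational(1, 2)) ≈ 171.30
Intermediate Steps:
Function('B')(O) = Add(-4, O)
S = 5 (S = Mul(-1, -5) = 5)
Function('H')(q, v) = 5
Pow(Add(Mul(Add(85, Mul(Function('H')(-4, 2), 2)), Mul(Mul(Function('B')(0), 5), 6)), 40745), Rational(1, 2)) = Pow(Add(Mul(Add(85, Mul(5, 2)), Mul(Mul(Add(-4, 0), 5), 6)), 40745), Rational(1, 2)) = Pow(Add(Mul(Add(85, 10), Mul(Mul(-4, 5), 6)), 40745), Rational(1, 2)) = Pow(Add(Mul(95, Mul(-20, 6)), 40745), Rational(1, 2)) = Pow(Add(Mul(95, -120), 40745), Rational(1, 2)) = Pow(Add(-11400, 40745), Rational(1, 2)) = Pow(29345, Rational(1, 2))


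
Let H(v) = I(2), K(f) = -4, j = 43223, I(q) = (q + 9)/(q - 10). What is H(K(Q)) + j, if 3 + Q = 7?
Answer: 345773/8 ≈ 43222.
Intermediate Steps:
I(q) = (9 + q)/(-10 + q)
Q = 4 (Q = -3 + 7 = 4)
H(v) = -11/8 (H(v) = (9 + 2)/(-10 + 2) = 11/(-8) = -⅛*11 = -11/8)
H(K(Q)) + j = -11/8 + 43223 = 345773/8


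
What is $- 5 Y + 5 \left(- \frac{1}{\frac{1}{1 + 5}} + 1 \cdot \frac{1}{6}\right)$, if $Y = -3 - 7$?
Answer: $\frac{125}{6} \approx 20.833$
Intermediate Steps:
$Y = -10$ ($Y = -3 - 7 = -10$)
$- 5 Y + 5 \left(- \frac{1}{\frac{1}{1 + 5}} + 1 \cdot \frac{1}{6}\right) = \left(-5\right) \left(-10\right) + 5 \left(- \frac{1}{\frac{1}{1 + 5}} + 1 \cdot \frac{1}{6}\right) = 50 + 5 \left(- \frac{1}{\frac{1}{6}} + 1 \cdot \frac{1}{6}\right) = 50 + 5 \left(- \frac{1}{\frac{1}{6}} + \frac{1}{6}\right) = 50 + 5 \left(\left(-1\right) 6 + \frac{1}{6}\right) = 50 + 5 \left(-6 + \frac{1}{6}\right) = 50 + 5 \left(- \frac{35}{6}\right) = 50 - \frac{175}{6} = \frac{125}{6}$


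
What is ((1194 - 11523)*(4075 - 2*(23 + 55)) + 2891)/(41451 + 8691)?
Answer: -20238230/25071 ≈ -807.24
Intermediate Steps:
((1194 - 11523)*(4075 - 2*(23 + 55)) + 2891)/(41451 + 8691) = (-10329*(4075 - 2*78) + 2891)/50142 = (-10329*(4075 - 156) + 2891)*(1/50142) = (-10329*3919 + 2891)*(1/50142) = (-40479351 + 2891)*(1/50142) = -40476460*1/50142 = -20238230/25071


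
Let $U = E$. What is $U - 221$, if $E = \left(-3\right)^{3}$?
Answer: $-248$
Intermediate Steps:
$E = -27$
$U = -27$
$U - 221 = -27 - 221 = -248$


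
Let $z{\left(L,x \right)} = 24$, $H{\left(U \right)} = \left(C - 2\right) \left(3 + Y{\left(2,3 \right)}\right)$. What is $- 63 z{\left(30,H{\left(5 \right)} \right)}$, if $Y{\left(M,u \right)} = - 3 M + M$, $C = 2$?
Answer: $-1512$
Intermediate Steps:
$Y{\left(M,u \right)} = - 2 M$
$H{\left(U \right)} = 0$ ($H{\left(U \right)} = \left(2 - 2\right) \left(3 - 4\right) = 0 \left(3 - 4\right) = 0 \left(-1\right) = 0$)
$- 63 z{\left(30,H{\left(5 \right)} \right)} = \left(-63\right) 24 = -1512$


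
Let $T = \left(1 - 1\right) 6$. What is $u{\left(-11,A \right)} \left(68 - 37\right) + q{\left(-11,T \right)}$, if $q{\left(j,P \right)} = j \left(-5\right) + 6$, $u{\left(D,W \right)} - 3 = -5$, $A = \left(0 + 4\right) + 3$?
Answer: $-1$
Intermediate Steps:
$A = 7$ ($A = 4 + 3 = 7$)
$T = 0$ ($T = 0 \cdot 6 = 0$)
$u{\left(D,W \right)} = -2$ ($u{\left(D,W \right)} = 3 - 5 = -2$)
$q{\left(j,P \right)} = 6 - 5 j$ ($q{\left(j,P \right)} = - 5 j + 6 = 6 - 5 j$)
$u{\left(-11,A \right)} \left(68 - 37\right) + q{\left(-11,T \right)} = - 2 \left(68 - 37\right) + \left(6 - -55\right) = \left(-2\right) 31 + \left(6 + 55\right) = -62 + 61 = -1$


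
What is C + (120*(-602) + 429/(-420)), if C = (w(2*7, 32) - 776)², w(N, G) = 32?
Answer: 67381297/140 ≈ 4.8130e+5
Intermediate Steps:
C = 553536 (C = (32 - 776)² = (-744)² = 553536)
C + (120*(-602) + 429/(-420)) = 553536 + (120*(-602) + 429/(-420)) = 553536 + (-72240 + 429*(-1/420)) = 553536 + (-72240 - 143/140) = 553536 - 10113743/140 = 67381297/140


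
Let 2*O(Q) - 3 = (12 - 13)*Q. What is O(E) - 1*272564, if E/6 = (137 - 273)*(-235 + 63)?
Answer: -685477/2 ≈ -3.4274e+5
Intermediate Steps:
E = 140352 (E = 6*((137 - 273)*(-235 + 63)) = 6*(-136*(-172)) = 6*23392 = 140352)
O(Q) = 3/2 - Q/2 (O(Q) = 3/2 + ((12 - 13)*Q)/2 = 3/2 + (-Q)/2 = 3/2 - Q/2)
O(E) - 1*272564 = (3/2 - ½*140352) - 1*272564 = (3/2 - 70176) - 272564 = -140349/2 - 272564 = -685477/2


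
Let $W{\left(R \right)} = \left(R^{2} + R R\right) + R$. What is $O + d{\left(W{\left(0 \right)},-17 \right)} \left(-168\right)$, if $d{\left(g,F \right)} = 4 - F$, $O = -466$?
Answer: $-3994$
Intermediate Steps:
$W{\left(R \right)} = R + 2 R^{2}$ ($W{\left(R \right)} = \left(R^{2} + R^{2}\right) + R = 2 R^{2} + R = R + 2 R^{2}$)
$O + d{\left(W{\left(0 \right)},-17 \right)} \left(-168\right) = -466 + \left(4 - -17\right) \left(-168\right) = -466 + \left(4 + 17\right) \left(-168\right) = -466 + 21 \left(-168\right) = -466 - 3528 = -3994$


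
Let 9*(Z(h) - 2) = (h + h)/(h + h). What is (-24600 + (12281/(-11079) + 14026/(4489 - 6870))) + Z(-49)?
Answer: -649054781306/26379099 ≈ -24605.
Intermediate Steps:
Z(h) = 19/9 (Z(h) = 2 + ((h + h)/(h + h))/9 = 2 + ((2*h)/((2*h)))/9 = 2 + ((2*h)*(1/(2*h)))/9 = 2 + (1/9)*1 = 2 + 1/9 = 19/9)
(-24600 + (12281/(-11079) + 14026/(4489 - 6870))) + Z(-49) = (-24600 + (12281/(-11079) + 14026/(4489 - 6870))) + 19/9 = (-24600 + (12281*(-1/11079) + 14026/(-2381))) + 19/9 = (-24600 + (-12281/11079 + 14026*(-1/2381))) + 19/9 = (-24600 + (-12281/11079 - 14026/2381)) + 19/9 = (-24600 - 184635115/26379099) + 19/9 = -649110470515/26379099 + 19/9 = -649054781306/26379099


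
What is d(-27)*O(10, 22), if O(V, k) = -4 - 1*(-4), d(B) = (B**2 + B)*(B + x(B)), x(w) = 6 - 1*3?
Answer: 0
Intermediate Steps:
x(w) = 3 (x(w) = 6 - 3 = 3)
d(B) = (3 + B)*(B + B**2) (d(B) = (B**2 + B)*(B + 3) = (B + B**2)*(3 + B) = (3 + B)*(B + B**2))
O(V, k) = 0 (O(V, k) = -4 + 4 = 0)
d(-27)*O(10, 22) = -27*(3 + (-27)**2 + 4*(-27))*0 = -27*(3 + 729 - 108)*0 = -27*624*0 = -16848*0 = 0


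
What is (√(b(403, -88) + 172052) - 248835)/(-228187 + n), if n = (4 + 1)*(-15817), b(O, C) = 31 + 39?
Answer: 82945/102424 - √172122/307272 ≈ 0.80847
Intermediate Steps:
b(O, C) = 70
n = -79085 (n = 5*(-15817) = -79085)
(√(b(403, -88) + 172052) - 248835)/(-228187 + n) = (√(70 + 172052) - 248835)/(-228187 - 79085) = (√172122 - 248835)/(-307272) = (-248835 + √172122)*(-1/307272) = 82945/102424 - √172122/307272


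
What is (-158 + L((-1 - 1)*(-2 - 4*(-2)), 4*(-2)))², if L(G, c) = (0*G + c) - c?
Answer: 24964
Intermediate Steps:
L(G, c) = 0 (L(G, c) = (0 + c) - c = c - c = 0)
(-158 + L((-1 - 1)*(-2 - 4*(-2)), 4*(-2)))² = (-158 + 0)² = (-158)² = 24964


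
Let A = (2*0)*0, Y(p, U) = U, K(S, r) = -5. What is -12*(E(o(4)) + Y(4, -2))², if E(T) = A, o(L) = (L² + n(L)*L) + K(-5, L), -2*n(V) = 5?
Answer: -48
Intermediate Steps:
n(V) = -5/2 (n(V) = -½*5 = -5/2)
A = 0 (A = 0*0 = 0)
o(L) = -5 + L² - 5*L/2 (o(L) = (L² - 5*L/2) - 5 = -5 + L² - 5*L/2)
E(T) = 0
-12*(E(o(4)) + Y(4, -2))² = -12*(0 - 2)² = -12*(-2)² = -12*4 = -48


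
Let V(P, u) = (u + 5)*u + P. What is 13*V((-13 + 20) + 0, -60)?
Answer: 42991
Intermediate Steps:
V(P, u) = P + u*(5 + u) (V(P, u) = (5 + u)*u + P = u*(5 + u) + P = P + u*(5 + u))
13*V((-13 + 20) + 0, -60) = 13*(((-13 + 20) + 0) + (-60)**2 + 5*(-60)) = 13*((7 + 0) + 3600 - 300) = 13*(7 + 3600 - 300) = 13*3307 = 42991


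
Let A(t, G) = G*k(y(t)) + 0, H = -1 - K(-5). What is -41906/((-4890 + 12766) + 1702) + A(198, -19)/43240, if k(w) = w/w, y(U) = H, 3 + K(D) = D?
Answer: -906098711/207076360 ≈ -4.3757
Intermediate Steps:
K(D) = -3 + D
H = 7 (H = -1 - (-3 - 5) = -1 - 1*(-8) = -1 + 8 = 7)
y(U) = 7
k(w) = 1
A(t, G) = G (A(t, G) = G*1 + 0 = G + 0 = G)
-41906/((-4890 + 12766) + 1702) + A(198, -19)/43240 = -41906/((-4890 + 12766) + 1702) - 19/43240 = -41906/(7876 + 1702) - 19*1/43240 = -41906/9578 - 19/43240 = -41906*1/9578 - 19/43240 = -20953/4789 - 19/43240 = -906098711/207076360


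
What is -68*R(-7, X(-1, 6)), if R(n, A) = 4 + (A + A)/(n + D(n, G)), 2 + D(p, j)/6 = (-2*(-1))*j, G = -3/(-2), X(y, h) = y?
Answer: -408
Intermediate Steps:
G = 3/2 (G = -3*(-½) = 3/2 ≈ 1.5000)
D(p, j) = -12 + 12*j (D(p, j) = -12 + 6*((-2*(-1))*j) = -12 + 6*(2*j) = -12 + 12*j)
R(n, A) = 4 + 2*A/(6 + n) (R(n, A) = 4 + (A + A)/(n + (-12 + 12*(3/2))) = 4 + (2*A)/(n + (-12 + 18)) = 4 + (2*A)/(n + 6) = 4 + (2*A)/(6 + n) = 4 + 2*A/(6 + n))
-68*R(-7, X(-1, 6)) = -136*(12 - 1 + 2*(-7))/(6 - 7) = -136*(12 - 1 - 14)/(-1) = -136*(-1)*(-3) = -68*6 = -408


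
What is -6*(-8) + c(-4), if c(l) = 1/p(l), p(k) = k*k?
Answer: 769/16 ≈ 48.063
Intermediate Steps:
p(k) = k²
c(l) = l⁻² (c(l) = 1/(l²) = l⁻²)
-6*(-8) + c(-4) = -6*(-8) + (-4)⁻² = 48 + 1/16 = 769/16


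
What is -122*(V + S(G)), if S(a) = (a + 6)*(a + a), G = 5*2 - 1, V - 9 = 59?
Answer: -41236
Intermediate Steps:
V = 68 (V = 9 + 59 = 68)
G = 9 (G = 10 - 1 = 9)
S(a) = 2*a*(6 + a) (S(a) = (6 + a)*(2*a) = 2*a*(6 + a))
-122*(V + S(G)) = -122*(68 + 2*9*(6 + 9)) = -122*(68 + 2*9*15) = -122*(68 + 270) = -122*338 = -41236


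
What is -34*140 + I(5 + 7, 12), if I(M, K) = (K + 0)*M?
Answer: -4616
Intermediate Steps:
I(M, K) = K*M
-34*140 + I(5 + 7, 12) = -34*140 + 12*(5 + 7) = -4760 + 12*12 = -4760 + 144 = -4616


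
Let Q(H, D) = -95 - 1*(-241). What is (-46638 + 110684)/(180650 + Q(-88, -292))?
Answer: 32023/90398 ≈ 0.35424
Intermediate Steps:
Q(H, D) = 146 (Q(H, D) = -95 + 241 = 146)
(-46638 + 110684)/(180650 + Q(-88, -292)) = (-46638 + 110684)/(180650 + 146) = 64046/180796 = 64046*(1/180796) = 32023/90398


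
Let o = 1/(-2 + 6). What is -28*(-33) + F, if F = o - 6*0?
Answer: 3697/4 ≈ 924.25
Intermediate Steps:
o = ¼ (o = 1/4 = ¼ ≈ 0.25000)
F = ¼ (F = ¼ - 6*0 = ¼ + 0 = ¼ ≈ 0.25000)
-28*(-33) + F = -28*(-33) + ¼ = 924 + ¼ = 3697/4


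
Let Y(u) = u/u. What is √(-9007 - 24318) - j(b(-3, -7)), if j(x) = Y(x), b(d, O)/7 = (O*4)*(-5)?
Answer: -1 + 5*I*√1333 ≈ -1.0 + 182.55*I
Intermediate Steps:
b(d, O) = -140*O (b(d, O) = 7*((O*4)*(-5)) = 7*((4*O)*(-5)) = 7*(-20*O) = -140*O)
Y(u) = 1
j(x) = 1
√(-9007 - 24318) - j(b(-3, -7)) = √(-9007 - 24318) - 1*1 = √(-33325) - 1 = 5*I*√1333 - 1 = -1 + 5*I*√1333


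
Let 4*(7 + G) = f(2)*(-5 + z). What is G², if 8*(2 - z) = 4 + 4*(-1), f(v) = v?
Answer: 289/4 ≈ 72.250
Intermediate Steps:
z = 2 (z = 2 - (4 + 4*(-1))/8 = 2 - (4 - 4)/8 = 2 - ⅛*0 = 2 + 0 = 2)
G = -17/2 (G = -7 + (2*(-5 + 2))/4 = -7 + (2*(-3))/4 = -7 + (¼)*(-6) = -7 - 3/2 = -17/2 ≈ -8.5000)
G² = (-17/2)² = 289/4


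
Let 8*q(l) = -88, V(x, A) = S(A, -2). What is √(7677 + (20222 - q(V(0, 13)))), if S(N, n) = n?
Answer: √27910 ≈ 167.06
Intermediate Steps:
V(x, A) = -2
q(l) = -11 (q(l) = (⅛)*(-88) = -11)
√(7677 + (20222 - q(V(0, 13)))) = √(7677 + (20222 - 1*(-11))) = √(7677 + (20222 + 11)) = √(7677 + 20233) = √27910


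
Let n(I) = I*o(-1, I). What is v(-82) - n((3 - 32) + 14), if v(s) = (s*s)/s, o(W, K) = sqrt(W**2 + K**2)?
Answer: -82 + 15*sqrt(226) ≈ 143.50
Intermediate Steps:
o(W, K) = sqrt(K**2 + W**2)
n(I) = I*sqrt(1 + I**2) (n(I) = I*sqrt(I**2 + (-1)**2) = I*sqrt(I**2 + 1) = I*sqrt(1 + I**2))
v(s) = s (v(s) = s**2/s = s)
v(-82) - n((3 - 32) + 14) = -82 - ((3 - 32) + 14)*sqrt(1 + ((3 - 32) + 14)**2) = -82 - (-29 + 14)*sqrt(1 + (-29 + 14)**2) = -82 - (-15)*sqrt(1 + (-15)**2) = -82 - (-15)*sqrt(1 + 225) = -82 - (-15)*sqrt(226) = -82 + 15*sqrt(226)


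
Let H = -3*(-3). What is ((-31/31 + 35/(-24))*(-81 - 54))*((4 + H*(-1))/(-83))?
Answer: 13275/664 ≈ 19.992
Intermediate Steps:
H = 9
((-31/31 + 35/(-24))*(-81 - 54))*((4 + H*(-1))/(-83)) = ((-31/31 + 35/(-24))*(-81 - 54))*((4 + 9*(-1))/(-83)) = ((-31*1/31 + 35*(-1/24))*(-135))*((4 - 9)*(-1/83)) = ((-1 - 35/24)*(-135))*(-5*(-1/83)) = -59/24*(-135)*(5/83) = (2655/8)*(5/83) = 13275/664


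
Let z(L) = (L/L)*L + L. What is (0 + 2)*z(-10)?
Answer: -40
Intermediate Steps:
z(L) = 2*L (z(L) = 1*L + L = L + L = 2*L)
(0 + 2)*z(-10) = (0 + 2)*(2*(-10)) = 2*(-20) = -40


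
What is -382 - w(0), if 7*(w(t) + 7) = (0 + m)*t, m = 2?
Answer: -375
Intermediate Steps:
w(t) = -7 + 2*t/7 (w(t) = -7 + ((0 + 2)*t)/7 = -7 + (2*t)/7 = -7 + 2*t/7)
-382 - w(0) = -382 - (-7 + (2/7)*0) = -382 - (-7 + 0) = -382 - 1*(-7) = -382 + 7 = -375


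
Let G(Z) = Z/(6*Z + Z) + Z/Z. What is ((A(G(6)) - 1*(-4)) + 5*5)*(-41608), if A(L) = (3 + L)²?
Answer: -13445328/7 ≈ -1.9208e+6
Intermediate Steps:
G(Z) = 8/7 (G(Z) = Z/((7*Z)) + 1 = Z*(1/(7*Z)) + 1 = ⅐ + 1 = 8/7)
((A(G(6)) - 1*(-4)) + 5*5)*(-41608) = (((3 + 8/7)² - 1*(-4)) + 5*5)*(-41608) = (((29/7)² + 4) + 25)*(-41608) = ((841/49 + 4) + 25)*(-41608) = (1037/49 + 25)*(-41608) = (2262/49)*(-41608) = -13445328/7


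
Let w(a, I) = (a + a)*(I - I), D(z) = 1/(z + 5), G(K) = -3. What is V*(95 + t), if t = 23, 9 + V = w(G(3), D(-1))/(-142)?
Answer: -1062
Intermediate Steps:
D(z) = 1/(5 + z)
w(a, I) = 0 (w(a, I) = (2*a)*0 = 0)
V = -9 (V = -9 + 0/(-142) = -9 + 0*(-1/142) = -9 + 0 = -9)
V*(95 + t) = -9*(95 + 23) = -9*118 = -1062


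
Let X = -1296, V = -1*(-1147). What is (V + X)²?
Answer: 22201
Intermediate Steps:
V = 1147
(V + X)² = (1147 - 1296)² = (-149)² = 22201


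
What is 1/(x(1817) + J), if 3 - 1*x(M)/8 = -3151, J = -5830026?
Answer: -1/5804794 ≈ -1.7227e-7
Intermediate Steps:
x(M) = 25232 (x(M) = 24 - 8*(-3151) = 24 + 25208 = 25232)
1/(x(1817) + J) = 1/(25232 - 5830026) = 1/(-5804794) = -1/5804794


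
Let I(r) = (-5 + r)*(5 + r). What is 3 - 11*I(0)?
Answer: 278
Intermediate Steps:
3 - 11*I(0) = 3 - 11*(-25 + 0²) = 3 - 11*(-25 + 0) = 3 - 11*(-25) = 3 + 275 = 278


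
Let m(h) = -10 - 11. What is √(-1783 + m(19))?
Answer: 2*I*√451 ≈ 42.474*I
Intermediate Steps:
m(h) = -21
√(-1783 + m(19)) = √(-1783 - 21) = √(-1804) = 2*I*√451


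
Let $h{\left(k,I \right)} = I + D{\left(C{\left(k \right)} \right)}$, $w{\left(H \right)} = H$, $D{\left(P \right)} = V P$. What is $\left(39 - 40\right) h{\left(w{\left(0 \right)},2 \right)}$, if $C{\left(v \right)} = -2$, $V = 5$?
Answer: $8$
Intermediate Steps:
$D{\left(P \right)} = 5 P$
$h{\left(k,I \right)} = -10 + I$ ($h{\left(k,I \right)} = I + 5 \left(-2\right) = I - 10 = -10 + I$)
$\left(39 - 40\right) h{\left(w{\left(0 \right)},2 \right)} = \left(39 - 40\right) \left(-10 + 2\right) = \left(-1\right) \left(-8\right) = 8$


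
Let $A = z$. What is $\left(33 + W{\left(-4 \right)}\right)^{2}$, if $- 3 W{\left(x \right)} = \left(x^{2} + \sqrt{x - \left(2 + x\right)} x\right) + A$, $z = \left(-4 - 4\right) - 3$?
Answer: $\frac{8804}{9} + \frac{752 i \sqrt{2}}{9} \approx 978.22 + 118.17 i$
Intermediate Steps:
$z = -11$ ($z = -8 - 3 = -11$)
$A = -11$
$W{\left(x \right)} = \frac{11}{3} - \frac{x^{2}}{3} - \frac{i x \sqrt{2}}{3}$ ($W{\left(x \right)} = - \frac{\left(x^{2} + \sqrt{x - \left(2 + x\right)} x\right) - 11}{3} = - \frac{\left(x^{2} + \sqrt{-2} x\right) - 11}{3} = - \frac{\left(x^{2} + i \sqrt{2} x\right) - 11}{3} = - \frac{\left(x^{2} + i x \sqrt{2}\right) - 11}{3} = - \frac{-11 + x^{2} + i x \sqrt{2}}{3} = \frac{11}{3} - \frac{x^{2}}{3} - \frac{i x \sqrt{2}}{3}$)
$\left(33 + W{\left(-4 \right)}\right)^{2} = \left(33 - \left(- \frac{11}{3} + \frac{16}{3} + \frac{1}{3} i \left(-4\right) \sqrt{2}\right)\right)^{2} = \left(33 + \left(\frac{11}{3} - \frac{16}{3} + \frac{4 i \sqrt{2}}{3}\right)\right)^{2} = \left(33 - \left(\frac{5}{3} - \frac{4 i \sqrt{2}}{3}\right)\right)^{2} = \left(\frac{94}{3} + \frac{4 i \sqrt{2}}{3}\right)^{2}$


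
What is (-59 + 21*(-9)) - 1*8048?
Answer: -8296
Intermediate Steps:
(-59 + 21*(-9)) - 1*8048 = (-59 - 189) - 8048 = -248 - 8048 = -8296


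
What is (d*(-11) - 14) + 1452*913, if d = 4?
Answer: 1325618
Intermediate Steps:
(d*(-11) - 14) + 1452*913 = (4*(-11) - 14) + 1452*913 = (-44 - 14) + 1325676 = -58 + 1325676 = 1325618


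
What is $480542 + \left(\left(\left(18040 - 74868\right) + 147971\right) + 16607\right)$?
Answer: $588292$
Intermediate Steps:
$480542 + \left(\left(\left(18040 - 74868\right) + 147971\right) + 16607\right) = 480542 + \left(\left(-56828 + 147971\right) + 16607\right) = 480542 + \left(91143 + 16607\right) = 480542 + 107750 = 588292$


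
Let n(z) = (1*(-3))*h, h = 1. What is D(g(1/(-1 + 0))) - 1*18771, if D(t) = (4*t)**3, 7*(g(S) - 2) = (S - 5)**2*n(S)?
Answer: -59595829/343 ≈ -1.7375e+5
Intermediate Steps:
n(z) = -3 (n(z) = (1*(-3))*1 = -3*1 = -3)
g(S) = 2 - 3*(-5 + S)**2/7 (g(S) = 2 + ((S - 5)**2*(-3))/7 = 2 + ((-5 + S)**2*(-3))/7 = 2 + (-3*(-5 + S)**2)/7 = 2 - 3*(-5 + S)**2/7)
D(t) = 64*t**3
D(g(1/(-1 + 0))) - 1*18771 = 64*(2 - 3*(-5 + 1/(-1 + 0))**2/7)**3 - 1*18771 = 64*(2 - 3*(-5 + 1/(-1))**2/7)**3 - 18771 = 64*(2 - 3*(-5 - 1)**2/7)**3 - 18771 = 64*(2 - 3/7*(-6)**2)**3 - 18771 = 64*(2 - 3/7*36)**3 - 18771 = 64*(2 - 108/7)**3 - 18771 = 64*(-94/7)**3 - 18771 = 64*(-830584/343) - 18771 = -53157376/343 - 18771 = -59595829/343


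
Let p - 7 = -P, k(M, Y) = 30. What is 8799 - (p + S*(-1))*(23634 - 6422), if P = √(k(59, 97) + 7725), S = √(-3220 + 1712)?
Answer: -111685 + 17212*√7755 + 34424*I*√377 ≈ 1.404e+6 + 6.6839e+5*I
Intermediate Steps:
S = 2*I*√377 (S = √(-1508) = 2*I*√377 ≈ 38.833*I)
P = √7755 (P = √(30 + 7725) = √7755 ≈ 88.063)
p = 7 - √7755 ≈ -81.063
8799 - (p + S*(-1))*(23634 - 6422) = 8799 - ((7 - √7755) + (2*I*√377)*(-1))*(23634 - 6422) = 8799 - ((7 - √7755) - 2*I*√377)*17212 = 8799 - (7 - √7755 - 2*I*√377)*17212 = 8799 - (120484 - 17212*√7755 - 34424*I*√377) = 8799 + (-120484 + 17212*√7755 + 34424*I*√377) = -111685 + 17212*√7755 + 34424*I*√377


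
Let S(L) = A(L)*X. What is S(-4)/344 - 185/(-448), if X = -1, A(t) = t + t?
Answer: 8403/19264 ≈ 0.43620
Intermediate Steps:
A(t) = 2*t
S(L) = -2*L (S(L) = (2*L)*(-1) = -2*L)
S(-4)/344 - 185/(-448) = -2*(-4)/344 - 185/(-448) = 8*(1/344) - 185*(-1/448) = 1/43 + 185/448 = 8403/19264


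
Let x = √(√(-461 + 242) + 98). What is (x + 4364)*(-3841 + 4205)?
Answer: 1588496 + 364*√(98 + I*√219) ≈ 1.5921e+6 + 271.3*I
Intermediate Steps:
x = √(98 + I*√219) (x = √(√(-219) + 98) = √(I*√219 + 98) = √(98 + I*√219) ≈ 9.9275 + 0.74533*I)
(x + 4364)*(-3841 + 4205) = (√(98 + I*√219) + 4364)*(-3841 + 4205) = (4364 + √(98 + I*√219))*364 = 1588496 + 364*√(98 + I*√219)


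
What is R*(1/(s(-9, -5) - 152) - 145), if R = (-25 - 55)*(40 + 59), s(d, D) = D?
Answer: 180306720/157 ≈ 1.1485e+6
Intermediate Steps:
R = -7920 (R = -80*99 = -7920)
R*(1/(s(-9, -5) - 152) - 145) = -7920*(1/(-5 - 152) - 145) = -7920*(1/(-157) - 145) = -7920*(-1/157 - 145) = -7920*(-22766/157) = 180306720/157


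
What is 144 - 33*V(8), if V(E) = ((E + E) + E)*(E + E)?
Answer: -12528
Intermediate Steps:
V(E) = 6*E² (V(E) = (2*E + E)*(2*E) = (3*E)*(2*E) = 6*E²)
144 - 33*V(8) = 144 - 198*8² = 144 - 198*64 = 144 - 33*384 = 144 - 12672 = -12528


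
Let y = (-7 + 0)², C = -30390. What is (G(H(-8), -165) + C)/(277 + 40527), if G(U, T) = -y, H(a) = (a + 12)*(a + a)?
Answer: -30439/40804 ≈ -0.74598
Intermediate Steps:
y = 49 (y = (-7)² = 49)
H(a) = 2*a*(12 + a) (H(a) = (12 + a)*(2*a) = 2*a*(12 + a))
G(U, T) = -49 (G(U, T) = -1*49 = -49)
(G(H(-8), -165) + C)/(277 + 40527) = (-49 - 30390)/(277 + 40527) = -30439/40804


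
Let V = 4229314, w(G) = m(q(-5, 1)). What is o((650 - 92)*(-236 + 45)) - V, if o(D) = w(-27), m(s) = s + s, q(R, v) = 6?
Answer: -4229302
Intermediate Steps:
m(s) = 2*s
w(G) = 12 (w(G) = 2*6 = 12)
o(D) = 12
o((650 - 92)*(-236 + 45)) - V = 12 - 1*4229314 = 12 - 4229314 = -4229302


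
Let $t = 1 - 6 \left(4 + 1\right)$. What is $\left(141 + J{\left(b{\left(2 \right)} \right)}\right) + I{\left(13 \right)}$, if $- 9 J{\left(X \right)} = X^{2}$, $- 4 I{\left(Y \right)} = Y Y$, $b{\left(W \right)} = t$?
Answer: $\frac{191}{36} \approx 5.3056$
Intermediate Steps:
$t = -29$ ($t = 1 - 6 \cdot 5 = 1 - 30 = -29$)
$b{\left(W \right)} = -29$
$I{\left(Y \right)} = - \frac{Y^{2}}{4}$ ($I{\left(Y \right)} = - \frac{Y Y}{4} = - \frac{Y^{2}}{4}$)
$J{\left(X \right)} = - \frac{X^{2}}{9}$
$\left(141 + J{\left(b{\left(2 \right)} \right)}\right) + I{\left(13 \right)} = \left(141 - \frac{\left(-29\right)^{2}}{9}\right) - \frac{13^{2}}{4} = \left(141 - \frac{841}{9}\right) - \frac{169}{4} = \frac{428}{9} - \frac{169}{4} = \frac{191}{36}$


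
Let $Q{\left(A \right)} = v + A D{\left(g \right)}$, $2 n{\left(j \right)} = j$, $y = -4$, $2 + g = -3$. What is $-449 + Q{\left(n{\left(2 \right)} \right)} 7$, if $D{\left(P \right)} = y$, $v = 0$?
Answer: $-477$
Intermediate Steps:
$g = -5$ ($g = -2 - 3 = -5$)
$n{\left(j \right)} = \frac{j}{2}$
$D{\left(P \right)} = -4$
$Q{\left(A \right)} = - 4 A$ ($Q{\left(A \right)} = 0 + A \left(-4\right) = 0 - 4 A = - 4 A$)
$-449 + Q{\left(n{\left(2 \right)} \right)} 7 = -449 + - 4 \cdot \frac{1}{2} \cdot 2 \cdot 7 = -449 + \left(-4\right) 1 \cdot 7 = -449 - 28 = -477$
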